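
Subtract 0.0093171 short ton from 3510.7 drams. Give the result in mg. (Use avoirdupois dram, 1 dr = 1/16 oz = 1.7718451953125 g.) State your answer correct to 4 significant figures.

-2.232e+6 milligrams

3510.7 dr = 6.22042e+6 mg and 0.0093171 short ton = 8.45233e+6 mg.
6.22042e+6 − 8.45233e+6 ≈ -2.232e+6 mg.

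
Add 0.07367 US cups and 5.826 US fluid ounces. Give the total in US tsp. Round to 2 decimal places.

0.07367 US cup = 3.53616 US tsp and 5.826 US fl oz = 34.9560 US tsp.
3.53616 + 34.9560 ≈ 38.49 US tsp.

38.49 US tsp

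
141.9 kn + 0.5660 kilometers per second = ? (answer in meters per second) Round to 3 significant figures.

639 meters per second

141.9 kn = 72.9997 m/s and 0.5660 km/s = 566.000 m/s.
72.9997 + 566.000 ≈ 639 m/s.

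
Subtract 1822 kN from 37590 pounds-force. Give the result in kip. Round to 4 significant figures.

-372.0 kip

37590 lbf = 37.5900 kip and 1822 kN = 409.602 kip.
37.5900 − 409.602 ≈ -372.0 kip.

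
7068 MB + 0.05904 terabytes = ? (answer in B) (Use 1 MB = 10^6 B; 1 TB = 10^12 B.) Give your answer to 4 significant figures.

6.611e+10 B

7068 MB = 7.06800e+9 B and 0.05904 TB = 5.90400e+10 B.
7.06800e+9 + 5.90400e+10 ≈ 6.611e+10 B.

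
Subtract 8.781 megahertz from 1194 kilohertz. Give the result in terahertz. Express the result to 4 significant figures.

1194 kHz = 1.19400 × 10^-6 THz and 8.781 MHz = 8.78100 × 10^-6 THz.
1.19400 × 10^-6 − 8.78100 × 10^-6 ≈ -7.587 × 10^-6 THz.

-7.587 × 10^-6 THz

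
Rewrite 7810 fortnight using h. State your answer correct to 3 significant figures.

2.62 × 10^6 h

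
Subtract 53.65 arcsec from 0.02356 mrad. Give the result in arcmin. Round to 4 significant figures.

0.02356 mrad = 0.0809933 arcmin and 53.65 arcsec = 0.894167 arcmin.
0.0809933 − 0.894167 ≈ -0.8132 arcmin.

-0.8132 arcmin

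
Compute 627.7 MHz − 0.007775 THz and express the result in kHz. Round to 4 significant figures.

-7.147e+6 kilohertz

627.7 MHz = 627700 kHz and 0.007775 THz = 7.77500e+6 kHz.
627700 − 7.77500e+6 ≈ -7.147e+6 kHz.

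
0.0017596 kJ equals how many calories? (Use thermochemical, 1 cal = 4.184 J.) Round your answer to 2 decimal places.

1 kilojoule = 239.006 calories.
Then 0.0017596 × 239.006 ≈ 0.42 cal.

0.42 calories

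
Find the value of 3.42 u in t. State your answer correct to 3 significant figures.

5.68 × 10^-30 metric tons

1 atomic mass unit = 1.66054 × 10^-30 t.
3.42 × 1.66054 × 10^-30 ≈ 5.68 × 10^-30 t.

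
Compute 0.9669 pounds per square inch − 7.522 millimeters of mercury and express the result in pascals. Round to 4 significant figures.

0.9669 psi = 6666.54 Pa and 7.522 mmHg = 1002.85 Pa.
6666.54 − 1002.85 ≈ 5664 Pa.

5664 Pa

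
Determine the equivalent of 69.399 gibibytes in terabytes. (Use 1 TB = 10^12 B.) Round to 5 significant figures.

1 GiB = 0.001073742 TB.
Then 69.399 × 0.001073742 ≈ 0.074517 TB.

0.074517 terabytes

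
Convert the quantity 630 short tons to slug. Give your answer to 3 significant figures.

1 short ton = 62.1619 slugs.
So 630 × 62.1619 ≈ 39200 slug.

39200 slugs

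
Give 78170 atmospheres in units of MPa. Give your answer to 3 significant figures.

7920 megapascals

1 atm = 0.101325 MPa.
So 78170 × 0.101325 ≈ 7920 MPa.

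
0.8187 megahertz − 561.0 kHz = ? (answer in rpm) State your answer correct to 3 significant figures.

1.55 × 10^7 rpm

0.8187 MHz = 4.91220 × 10^7 rpm and 561.0 kHz = 3.36600 × 10^7 rpm.
4.91220 × 10^7 − 3.36600 × 10^7 ≈ 1.55 × 10^7 rpm.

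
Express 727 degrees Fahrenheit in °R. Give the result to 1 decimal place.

°R = °F + 459.67.
Applying the formula gives 1186.7 °R.

1186.7 °R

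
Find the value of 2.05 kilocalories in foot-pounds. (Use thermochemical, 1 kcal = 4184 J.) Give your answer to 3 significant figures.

6330 ft·lbf

1 kcal = 3085.96 ft·lbf.
Thus 2.05 × 3085.96 ≈ 6330 ft·lbf.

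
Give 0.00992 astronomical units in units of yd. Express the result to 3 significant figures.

1.62 × 10^9 yd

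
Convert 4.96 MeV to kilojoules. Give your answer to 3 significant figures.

1 MeV = 1.60218 × 10^-16 kilojoules.
4.96 × 1.60218 × 10^-16 ≈ 7.95 × 10^-16 kJ.

7.95 × 10^-16 kilojoules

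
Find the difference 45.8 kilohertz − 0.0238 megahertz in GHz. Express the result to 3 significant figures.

45.8 kHz = 4.58000 × 10^-5 GHz and 0.0238 MHz = 2.38000 × 10^-5 GHz.
4.58000 × 10^-5 − 2.38000 × 10^-5 ≈ 2.20 × 10^-5 GHz.

2.20 × 10^-5 GHz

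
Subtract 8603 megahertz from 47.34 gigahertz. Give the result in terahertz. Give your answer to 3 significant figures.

47.34 GHz = 0.0473400 THz and 8603 MHz = 0.00860300 THz.
0.0473400 − 0.00860300 ≈ 0.0387 THz.

0.0387 terahertz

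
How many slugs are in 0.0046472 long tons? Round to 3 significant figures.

1 long ton = 69.6213 slug.
Thus 0.0046472 × 69.6213 ≈ 0.324 slug.

0.324 slug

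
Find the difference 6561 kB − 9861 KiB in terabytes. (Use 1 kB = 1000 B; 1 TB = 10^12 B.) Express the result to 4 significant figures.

-3.537e-6 terabytes

6561 kB = 6.56100e-6 TB and 9861 KiB = 1.00977e-5 TB.
6.56100e-6 − 1.00977e-5 ≈ -3.537e-6 TB.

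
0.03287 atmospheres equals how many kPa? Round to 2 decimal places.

1 atmosphere = 101.325 kPa.
Then 0.03287 × 101.325 ≈ 3.33 kPa.

3.33 kilopascals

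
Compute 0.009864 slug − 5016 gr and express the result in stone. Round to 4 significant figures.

-0.02851 st

0.009864 slug = 0.0226689 st and 5016 gr = 0.0511837 st.
0.0226689 − 0.0511837 ≈ -0.02851 st.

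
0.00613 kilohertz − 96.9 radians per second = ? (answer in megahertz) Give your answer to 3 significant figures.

-9.29e-6 megahertz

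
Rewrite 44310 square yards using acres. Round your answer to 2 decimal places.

9.15 acre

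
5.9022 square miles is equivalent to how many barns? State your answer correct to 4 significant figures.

1 mi² = 2.58999 × 10^34 barns.
Then 5.9022 × 2.58999 × 10^34 ≈ 1.529 × 10^35 barn.

1.529 × 10^35 barns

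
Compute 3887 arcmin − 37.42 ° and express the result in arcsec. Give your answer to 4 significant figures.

98510 arcseconds

3887 arcmin = 233220 arcsec and 37.42 ° = 134712 arcsec.
233220 − 134712 ≈ 98510 arcsec.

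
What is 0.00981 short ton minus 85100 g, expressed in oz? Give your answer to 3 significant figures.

0.00981 short ton = 313.920 oz and 85100 g = 3001.81 oz.
313.920 − 3001.81 ≈ -2690 oz.

-2690 oz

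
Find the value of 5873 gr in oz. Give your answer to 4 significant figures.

13.42 oz

1 gr = 0.00228571 oz.
Thus 5873 × 0.00228571 ≈ 13.42 oz.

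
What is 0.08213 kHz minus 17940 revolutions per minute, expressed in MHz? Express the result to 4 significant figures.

-0.0002169 MHz

0.08213 kHz = 8.21300e-5 MHz and 17940 rpm = 0.000299000 MHz.
8.21300e-5 − 0.000299000 ≈ -0.0002169 MHz.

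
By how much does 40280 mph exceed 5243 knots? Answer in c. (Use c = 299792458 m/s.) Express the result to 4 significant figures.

5.107 × 10^-5 c

40280 mph = 6.00641 × 10^-5 c and 5243 kn = 8.99700 × 10^-6 c.
6.00641 × 10^-5 − 8.99700 × 10^-6 ≈ 5.107 × 10^-5 c.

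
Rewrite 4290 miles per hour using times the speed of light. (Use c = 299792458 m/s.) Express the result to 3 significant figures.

1 mile per hour = 1.49116 × 10^-9 c.
Thus 4290 × 1.49116 × 10^-9 ≈ 6.40 × 10^-6 c.

6.40 × 10^-6 c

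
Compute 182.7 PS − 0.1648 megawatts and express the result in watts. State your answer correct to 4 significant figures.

-30420 watts

182.7 PS = 134376 W and 0.1648 MW = 164800 W.
134376 − 164800 ≈ -30420 W.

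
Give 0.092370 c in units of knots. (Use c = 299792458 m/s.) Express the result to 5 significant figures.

5.3829 × 10^7 kn

1 c = 5.82750 × 10^8 knots.
Then 0.092370 × 5.82750 × 10^8 ≈ 5.3829 × 10^7 kn.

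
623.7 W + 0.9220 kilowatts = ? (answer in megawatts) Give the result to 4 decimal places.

0.0015 MW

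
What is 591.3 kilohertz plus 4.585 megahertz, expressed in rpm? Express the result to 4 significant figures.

591.3 kHz = 3.54780 × 10^7 rpm and 4.585 MHz = 2.75100 × 10^8 rpm.
3.54780 × 10^7 + 2.75100 × 10^8 ≈ 3.106 × 10^8 rpm.

3.106 × 10^8 revolutions per minute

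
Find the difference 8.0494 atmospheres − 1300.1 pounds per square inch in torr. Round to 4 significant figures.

-61120 torr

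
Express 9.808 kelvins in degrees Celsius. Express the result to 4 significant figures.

K = °C + 273.15.
Applying the formula gives -263.3 °C.

-263.3 degrees Celsius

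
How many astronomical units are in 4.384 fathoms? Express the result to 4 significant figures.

5.359e-11 au

1 fathom = 1.22248e-11 astronomical units.
So 4.384 × 1.22248e-11 ≈ 5.359e-11 au.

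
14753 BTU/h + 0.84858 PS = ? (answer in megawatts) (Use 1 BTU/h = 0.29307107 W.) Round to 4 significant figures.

14753 BTU/h = 0.00432368 MW and 0.84858 PS = 0.000624130 MW.
0.00432368 + 0.000624130 ≈ 0.004948 MW.

0.004948 MW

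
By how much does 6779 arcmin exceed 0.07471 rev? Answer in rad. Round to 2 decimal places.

6779 arcmin = 1.97193 rad and 0.07471 rev = 0.469417 rad.
1.97193 − 0.469417 ≈ 1.50 rad.

1.50 radians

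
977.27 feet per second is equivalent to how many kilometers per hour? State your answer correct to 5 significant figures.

1072.3 kilometers per hour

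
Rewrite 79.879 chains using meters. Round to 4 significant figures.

1607 m

1 chain = 20.1168 m.
79.879 × 20.1168 ≈ 1607 m.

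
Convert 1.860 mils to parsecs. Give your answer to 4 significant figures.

1.531e-21 parsecs

1 mil = 8.23158e-22 parsecs.
Then 1.860 × 8.23158e-22 ≈ 1.531e-21 pc.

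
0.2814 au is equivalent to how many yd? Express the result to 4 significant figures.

4.604e+10 yd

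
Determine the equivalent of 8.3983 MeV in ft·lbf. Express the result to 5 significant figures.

9.9243e-13 foot-pounds

1 MeV = 1.18170e-13 ft·lbf.
Thus 8.3983 × 1.18170e-13 ≈ 9.9243e-13 ft·lbf.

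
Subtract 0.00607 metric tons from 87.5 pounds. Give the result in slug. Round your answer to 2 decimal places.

87.5 lb = 2.71958 slug and 0.00607 t = 0.415927 slug.
2.71958 − 0.415927 ≈ 2.30 slug.

2.30 slug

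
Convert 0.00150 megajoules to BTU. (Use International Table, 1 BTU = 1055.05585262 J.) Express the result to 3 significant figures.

1 MJ = 947.817 British thermal units.
Thus 0.00150 × 947.817 ≈ 1.42 BTU.

1.42 BTU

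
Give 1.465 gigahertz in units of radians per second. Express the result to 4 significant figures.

9.205e+9 radians per second

1 GHz = 6.28319e+9 rad/s.
Then 1.465 × 6.28319e+9 ≈ 9.205e+9 rad/s.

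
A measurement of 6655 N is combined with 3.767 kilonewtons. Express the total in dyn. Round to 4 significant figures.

1.042 × 10^9 dyn

6655 N = 6.65500 × 10^8 dyn and 3.767 kN = 3.76700 × 10^8 dyn.
6.65500 × 10^8 + 3.76700 × 10^8 ≈ 1.042 × 10^9 dyn.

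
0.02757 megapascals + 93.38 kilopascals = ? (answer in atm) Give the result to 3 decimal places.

1.194 atmospheres

0.02757 MPa = 0.272095 atm and 93.38 kPa = 0.921589 atm.
0.272095 + 0.921589 ≈ 1.194 atm.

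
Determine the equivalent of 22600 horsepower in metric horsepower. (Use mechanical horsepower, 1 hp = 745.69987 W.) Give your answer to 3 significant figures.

1 horsepower = 1.01387 metric horsepower.
Thus 22600 × 1.01387 ≈ 22900 PS.

22900 PS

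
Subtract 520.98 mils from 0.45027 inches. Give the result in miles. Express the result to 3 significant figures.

-1.12e-6 miles

0.45027 in = 7.10653e-6 mi and 520.98 mil = 8.22254e-6 mi.
7.10653e-6 − 8.22254e-6 ≈ -1.12e-6 mi.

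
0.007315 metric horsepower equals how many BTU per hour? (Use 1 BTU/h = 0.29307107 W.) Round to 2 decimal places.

1 PS = 2509.63 BTU per hour.
Then 0.007315 × 2509.63 ≈ 18.36 BTU/h.

18.36 BTU/h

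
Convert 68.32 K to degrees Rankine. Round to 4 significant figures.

°R = K × 9/5.
Applying the formula gives 123.0 °R.

123.0 °R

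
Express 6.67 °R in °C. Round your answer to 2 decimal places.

-269.44 degrees Celsius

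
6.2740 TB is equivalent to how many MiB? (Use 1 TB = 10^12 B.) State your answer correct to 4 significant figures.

1 TB = 953674 mebibytes.
Then 6.2740 × 953674 ≈ 5.983e+6 MiB.

5.983e+6 MiB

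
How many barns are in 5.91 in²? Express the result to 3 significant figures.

1 in² = 6.45160e+24 barn.
Then 5.91 × 6.45160e+24 ≈ 3.81e+25 barn.

3.81e+25 barn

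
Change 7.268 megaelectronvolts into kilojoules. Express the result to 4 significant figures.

1.164e-15 kJ

1 MeV = 1.60218e-16 kilojoules.
Thus 7.268 × 1.60218e-16 ≈ 1.164e-15 kJ.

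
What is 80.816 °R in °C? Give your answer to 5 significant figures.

°R = (°C + 273.15) × 9/5.
Applying the formula gives -228.25 °C.

-228.25 degrees Celsius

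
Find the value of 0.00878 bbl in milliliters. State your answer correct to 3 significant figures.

1400 milliliters

1 oil barrel = 158987 mL.
0.00878 × 158987 ≈ 1400 mL.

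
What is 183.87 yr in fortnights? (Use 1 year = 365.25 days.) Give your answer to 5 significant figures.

1 yr = 26.0893 fortnights.
183.87 × 26.0893 ≈ 4797.0 fortnight.

4797.0 fortnight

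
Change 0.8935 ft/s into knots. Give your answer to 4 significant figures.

1 foot per second = 0.592484 kn.
Thus 0.8935 × 0.592484 ≈ 0.5294 kn.

0.5294 kn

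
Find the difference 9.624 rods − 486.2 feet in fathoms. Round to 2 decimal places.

-54.57 fathom

9.624 rod = 26.4660 fathom and 486.2 ft = 81.0333 fathom.
26.4660 − 81.0333 ≈ -54.57 fathom.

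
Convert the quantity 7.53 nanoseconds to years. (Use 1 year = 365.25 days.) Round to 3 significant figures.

2.39 × 10^-16 years

1 nanosecond = 3.16881 × 10^-17 yr.
Thus 7.53 × 3.16881 × 10^-17 ≈ 2.39 × 10^-16 yr.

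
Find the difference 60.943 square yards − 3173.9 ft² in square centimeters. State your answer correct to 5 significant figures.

-2.4391e+6 square centimeters

60.943 yd² = 509561 cm² and 3173.9 ft² = 2.94865e+6 cm².
509561 − 2.94865e+6 ≈ -2.4391e+6 cm².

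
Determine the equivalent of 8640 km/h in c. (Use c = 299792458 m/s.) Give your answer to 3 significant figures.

8.01e-6 c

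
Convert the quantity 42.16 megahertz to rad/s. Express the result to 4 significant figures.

2.649 × 10^8 radians per second

1 megahertz = 6.28319 × 10^6 rad/s.
Thus 42.16 × 6.28319 × 10^6 ≈ 2.649 × 10^8 rad/s.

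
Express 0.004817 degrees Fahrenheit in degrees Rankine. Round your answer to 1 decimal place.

459.7 degrees Rankine

°R = °F + 459.67.
Applying the formula gives 459.7 °R.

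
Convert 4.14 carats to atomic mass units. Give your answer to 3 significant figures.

1 carat = 1.20443 × 10^23 u.
Thus 4.14 × 1.20443 × 10^23 ≈ 4.99 × 10^23 u.

4.99 × 10^23 atomic mass units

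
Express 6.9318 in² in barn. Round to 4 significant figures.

1 in² = 6.45160e+24 barns.
Then 6.9318 × 6.45160e+24 ≈ 4.472e+25 barn.

4.472e+25 barn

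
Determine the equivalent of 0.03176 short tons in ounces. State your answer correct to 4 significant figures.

1 short ton = 32000.0 ounces.
So 0.03176 × 32000.0 ≈ 1016 oz.

1016 oz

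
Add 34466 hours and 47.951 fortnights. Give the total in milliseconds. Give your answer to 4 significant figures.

1.821e+11 ms

34466 h = 1.24078e+11 ms and 47.951 fortnight = 5.80015e+10 ms.
1.24078e+11 + 5.80015e+10 ≈ 1.821e+11 ms.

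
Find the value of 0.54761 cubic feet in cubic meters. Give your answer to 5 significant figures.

1 cubic foot = 0.0283168 m³.
Then 0.54761 × 0.0283168 ≈ 0.015507 m³.

0.015507 cubic meters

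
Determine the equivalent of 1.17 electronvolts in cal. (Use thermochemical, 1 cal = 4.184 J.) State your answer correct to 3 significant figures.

1 electronvolt = 3.82929 × 10^-20 cal.
So 1.17 × 3.82929 × 10^-20 ≈ 4.48 × 10^-20 cal.

4.48 × 10^-20 calories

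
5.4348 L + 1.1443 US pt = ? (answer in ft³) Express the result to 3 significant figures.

0.211 ft³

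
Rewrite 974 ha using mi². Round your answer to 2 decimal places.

1 hectare = 0.00386102 mi².
Then 974 × 0.00386102 ≈ 3.76 mi².

3.76 mi²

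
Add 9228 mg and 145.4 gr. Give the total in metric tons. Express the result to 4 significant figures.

9228 mg = 9.22800 × 10^-6 t and 145.4 gr = 9.42176 × 10^-6 t.
9.22800 × 10^-6 + 9.42176 × 10^-6 ≈ 1.865 × 10^-5 t.

1.865 × 10^-5 metric tons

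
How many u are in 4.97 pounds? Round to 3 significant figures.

1.36e+27 atomic mass units

1 pound = 2.73160e+26 atomic mass units.
4.97 × 2.73160e+26 ≈ 1.36e+27 u.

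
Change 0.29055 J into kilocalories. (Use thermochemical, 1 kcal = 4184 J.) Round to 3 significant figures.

6.94e-5 kilocalories

1 joule = 0.000239006 kilocalories.
Thus 0.29055 × 0.000239006 ≈ 6.94e-5 kcal.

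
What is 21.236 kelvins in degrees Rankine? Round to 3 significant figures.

38.2 degrees Rankine

°R = K × 9/5.
Applying the formula gives 38.2 °R.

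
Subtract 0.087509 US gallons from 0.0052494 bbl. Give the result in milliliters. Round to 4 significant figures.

0.0052494 bbl = 834.588 mL and 0.087509 US gal = 331.258 mL.
834.588 − 331.258 ≈ 503.3 mL.

503.3 mL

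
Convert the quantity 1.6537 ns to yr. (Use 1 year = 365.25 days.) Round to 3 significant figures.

5.24 × 10^-17 yr

1 nanosecond = 3.16881 × 10^-17 years.
So 1.6537 × 3.16881 × 10^-17 ≈ 5.24 × 10^-17 yr.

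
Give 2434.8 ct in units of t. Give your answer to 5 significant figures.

0.00048696 metric tons

1 ct = 2.00000e-7 t.
Then 2434.8 × 2.00000e-7 ≈ 0.00048696 t.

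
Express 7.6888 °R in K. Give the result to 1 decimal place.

4.3 K

°R = K × 9/5.
Applying the formula gives 4.3 K.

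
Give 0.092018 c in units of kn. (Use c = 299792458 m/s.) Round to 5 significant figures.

5.3623e+7 kn

1 c = 5.82750e+8 kn.
Thus 0.092018 × 5.82750e+8 ≈ 5.3623e+7 kn.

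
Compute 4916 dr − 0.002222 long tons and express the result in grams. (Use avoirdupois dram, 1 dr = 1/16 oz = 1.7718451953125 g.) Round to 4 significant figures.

4916 dr = 8710.39 g and 0.002222 long ton = 2257.66 g.
8710.39 − 2257.66 ≈ 6453 g.

6453 g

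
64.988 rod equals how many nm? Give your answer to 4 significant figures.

1 rod = 5.02920e+9 nm.
Thus 64.988 × 5.02920e+9 ≈ 3.268e+11 nm.

3.268e+11 nanometers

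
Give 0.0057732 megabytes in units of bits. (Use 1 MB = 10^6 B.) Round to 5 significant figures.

46186 bit

1 megabyte = 8.00000 × 10^6 bits.
So 0.0057732 × 8.00000 × 10^6 ≈ 46186 bit.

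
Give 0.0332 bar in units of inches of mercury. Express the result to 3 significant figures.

1 bar = 29.5300 inHg.
0.0332 × 29.5300 ≈ 0.980 inHg.

0.980 inHg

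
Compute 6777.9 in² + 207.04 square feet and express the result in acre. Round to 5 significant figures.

6777.9 in² = 0.00108055 acre and 207.04 ft² = 0.00475298 acre.
0.00108055 + 0.00475298 ≈ 0.0058335 acre.

0.0058335 acre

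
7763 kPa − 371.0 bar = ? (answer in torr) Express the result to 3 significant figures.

-220000 torr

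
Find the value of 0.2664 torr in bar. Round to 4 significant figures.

0.0003552 bar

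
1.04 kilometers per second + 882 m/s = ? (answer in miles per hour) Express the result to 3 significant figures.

4300 mph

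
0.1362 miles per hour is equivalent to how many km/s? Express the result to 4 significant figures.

6.089e-5 km/s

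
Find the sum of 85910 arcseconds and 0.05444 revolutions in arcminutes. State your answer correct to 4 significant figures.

85910 arcsec = 1431.83 arcmin and 0.05444 rev = 1175.90 arcmin.
1431.83 + 1175.90 ≈ 2608 arcmin.

2608 arcmin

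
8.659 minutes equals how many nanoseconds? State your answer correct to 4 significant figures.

1 minute = 6.00000 × 10^10 ns.
Then 8.659 × 6.00000 × 10^10 ≈ 5.195 × 10^11 ns.

5.195 × 10^11 ns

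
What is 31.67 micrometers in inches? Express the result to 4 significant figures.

0.001247 inches

1 μm = 3.93701 × 10^-5 in.
So 31.67 × 3.93701 × 10^-5 ≈ 0.001247 in.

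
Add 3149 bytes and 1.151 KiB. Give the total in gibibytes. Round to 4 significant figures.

4.030 × 10^-6 GiB

3149 B = 2.93273 × 10^-6 GiB and 1.151 KiB = 1.09768 × 10^-6 GiB.
2.93273 × 10^-6 + 1.09768 × 10^-6 ≈ 4.030 × 10^-6 GiB.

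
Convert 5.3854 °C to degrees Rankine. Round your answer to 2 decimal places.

501.36 degrees Rankine

°R = (°C + 273.15) × 9/5.
Applying the formula gives 501.36 °R.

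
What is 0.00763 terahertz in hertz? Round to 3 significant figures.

7.63e+9 Hz

1 terahertz = 1.00000e+12 Hz.
So 0.00763 × 1.00000e+12 ≈ 7.63e+9 Hz.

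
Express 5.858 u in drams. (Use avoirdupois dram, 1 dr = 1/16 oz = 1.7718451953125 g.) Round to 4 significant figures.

1 atomic mass unit = 9.37181 × 10^-25 dr.
5.858 × 9.37181 × 10^-25 ≈ 5.490 × 10^-24 dr.

5.490 × 10^-24 drams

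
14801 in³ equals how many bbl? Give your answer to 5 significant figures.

1.5256 oil barrels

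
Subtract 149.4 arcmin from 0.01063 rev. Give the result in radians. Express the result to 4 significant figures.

0.02333 rad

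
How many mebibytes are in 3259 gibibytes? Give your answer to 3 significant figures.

1 gibibyte = 1024.00 MiB.
Then 3259 × 1024.00 ≈ 3.34 × 10^6 MiB.

3.34 × 10^6 MiB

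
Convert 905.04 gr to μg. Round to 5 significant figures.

5.8646 × 10^7 micrograms

1 gr = 64798.9 micrograms.
905.04 × 64798.9 ≈ 5.8646 × 10^7 μg.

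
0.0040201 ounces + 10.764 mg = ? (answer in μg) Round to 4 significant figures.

124700 μg

0.0040201 oz = 113968 μg and 10.764 mg = 10764.0 μg.
113968 + 10764.0 ≈ 124700 μg.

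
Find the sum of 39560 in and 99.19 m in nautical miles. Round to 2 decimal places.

39560 in = 0.542562 nmi and 99.19 m = 0.0535583 nmi.
0.542562 + 0.0535583 ≈ 0.60 nmi.

0.60 nautical miles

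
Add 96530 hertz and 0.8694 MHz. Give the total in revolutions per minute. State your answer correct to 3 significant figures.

5.80 × 10^7 rpm

96530 Hz = 5.79180 × 10^6 rpm and 0.8694 MHz = 5.21640 × 10^7 rpm.
5.79180 × 10^6 + 5.21640 × 10^7 ≈ 5.80 × 10^7 rpm.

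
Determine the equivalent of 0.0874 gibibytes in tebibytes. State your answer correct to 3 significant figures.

8.54e-5 TiB

1 GiB = 0.0009765625 TiB.
0.0874 × 0.0009765625 ≈ 8.54e-5 TiB.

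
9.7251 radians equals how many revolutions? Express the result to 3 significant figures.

1.55 revolutions

1 radian = 0.159155 rev.
So 9.7251 × 0.159155 ≈ 1.55 rev.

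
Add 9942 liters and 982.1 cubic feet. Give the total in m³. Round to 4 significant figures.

37.75 cubic meters

9942 L = 9.94200 m³ and 982.1 ft³ = 27.8100 m³.
9.94200 + 27.8100 ≈ 37.75 m³.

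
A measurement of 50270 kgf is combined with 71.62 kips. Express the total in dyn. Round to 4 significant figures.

50270 kgf = 4.92980e+10 dyn and 71.62 kip = 3.18582e+10 dyn.
4.92980e+10 + 3.18582e+10 ≈ 8.116e+10 dyn.

8.116e+10 dyn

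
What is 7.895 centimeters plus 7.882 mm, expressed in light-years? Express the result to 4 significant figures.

9.178 × 10^-18 light-years

7.895 cm = 8.34502 × 10^-18 ly and 7.882 mm = 8.33128 × 10^-19 ly.
8.34502 × 10^-18 + 8.33128 × 10^-19 ≈ 9.178 × 10^-18 ly.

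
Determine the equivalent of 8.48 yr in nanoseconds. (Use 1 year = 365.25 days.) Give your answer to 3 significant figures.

1 year = 3.15576e+16 ns.
8.48 × 3.15576e+16 ≈ 2.68e+17 ns.

2.68e+17 nanoseconds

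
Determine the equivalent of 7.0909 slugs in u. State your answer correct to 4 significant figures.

6.232e+28 u

1 slug = 8.78865e+27 u.
7.0909 × 8.78865e+27 ≈ 6.232e+28 u.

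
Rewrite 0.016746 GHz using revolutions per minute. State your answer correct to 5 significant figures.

1.0048e+9 rpm

1 gigahertz = 6.00000e+10 rpm.
0.016746 × 6.00000e+10 ≈ 1.0048e+9 rpm.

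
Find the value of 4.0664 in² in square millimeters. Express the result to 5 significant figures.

2623.5 mm²

1 square inch = 645.160 mm².
4.0664 × 645.160 ≈ 2623.5 mm².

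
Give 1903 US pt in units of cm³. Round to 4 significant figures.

1 US pt = 473.176 cm³.
Thus 1903 × 473.176 ≈ 900500 cm³.

900500 cubic centimeters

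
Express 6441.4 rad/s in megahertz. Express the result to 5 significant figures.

1 rad/s = 1.59155 × 10^-7 MHz.
So 6441.4 × 1.59155 × 10^-7 ≈ 0.0010252 MHz.

0.0010252 MHz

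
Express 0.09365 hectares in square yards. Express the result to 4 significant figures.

1120 square yards

1 hectare = 11959.9 square yards.
0.09365 × 11959.9 ≈ 1120 yd².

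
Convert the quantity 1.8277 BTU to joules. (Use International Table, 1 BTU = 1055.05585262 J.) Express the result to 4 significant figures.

1928 joules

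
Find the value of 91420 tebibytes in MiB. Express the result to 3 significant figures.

9.59e+10 MiB

1 TiB = 1.04858e+6 mebibytes.
Thus 91420 × 1.04858e+6 ≈ 9.59e+10 MiB.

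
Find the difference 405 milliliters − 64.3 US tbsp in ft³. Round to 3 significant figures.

405 mL = 0.0143024 ft³ and 64.3 US tbsp = 0.0335768 ft³.
0.0143024 − 0.0335768 ≈ -0.0193 ft³.

-0.0193 ft³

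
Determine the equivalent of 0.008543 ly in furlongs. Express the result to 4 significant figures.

1 light-year = 4.70290 × 10^13 furlong.
0.008543 × 4.70290 × 10^13 ≈ 4.018 × 10^11 furlong.

4.018 × 10^11 furlongs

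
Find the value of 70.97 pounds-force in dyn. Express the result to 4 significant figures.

1 lbf = 444822 dynes.
Thus 70.97 × 444822 ≈ 3.157 × 10^7 dyn.

3.157 × 10^7 dynes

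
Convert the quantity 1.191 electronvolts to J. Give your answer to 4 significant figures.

1.908e-19 J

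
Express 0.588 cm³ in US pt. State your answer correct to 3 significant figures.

0.00124 US pt

1 cubic centimeter = 0.00211338 US pt.
So 0.588 × 0.00211338 ≈ 0.00124 US pt.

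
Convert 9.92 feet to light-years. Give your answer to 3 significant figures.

3.20 × 10^-16 light-years

1 foot = 3.22174 × 10^-17 light-years.
Thus 9.92 × 3.22174 × 10^-17 ≈ 3.20 × 10^-16 ly.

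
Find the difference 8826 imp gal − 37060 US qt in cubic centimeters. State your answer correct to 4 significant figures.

8826 imp gal = 4.01238 × 10^7 cm³ and 37060 US qt = 3.50718 × 10^7 cm³.
4.01238 × 10^7 − 3.50718 × 10^7 ≈ 5.052 × 10^6 cm³.

5.052 × 10^6 cubic centimeters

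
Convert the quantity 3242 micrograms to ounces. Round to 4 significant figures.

1 μg = 3.52740e-8 oz.
Thus 3242 × 3.52740e-8 ≈ 0.0001144 oz.

0.0001144 oz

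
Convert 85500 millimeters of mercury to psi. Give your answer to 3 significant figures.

1 mmHg = 0.0193368 pounds per square inch.
So 85500 × 0.0193368 ≈ 1650 psi.

1650 psi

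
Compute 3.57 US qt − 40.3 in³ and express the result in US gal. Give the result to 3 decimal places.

0.718 US gal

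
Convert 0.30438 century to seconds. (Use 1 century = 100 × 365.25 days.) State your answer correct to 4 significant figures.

1 century = 3.15576e+9 s.
So 0.30438 × 3.15576e+9 ≈ 9.606e+8 s.

9.606e+8 s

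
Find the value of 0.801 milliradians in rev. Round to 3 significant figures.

1 mrad = 0.000159155 rev.
Then 0.801 × 0.000159155 ≈ 0.000127 rev.

0.000127 rev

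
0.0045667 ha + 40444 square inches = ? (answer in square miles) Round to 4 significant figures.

0.0045667 ha = 1.76321 × 10^-5 mi² and 40444 in² = 1.00745 × 10^-5 mi².
1.76321 × 10^-5 + 1.00745 × 10^-5 ≈ 2.771 × 10^-5 mi².

2.771 × 10^-5 square miles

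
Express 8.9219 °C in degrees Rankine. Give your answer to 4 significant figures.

507.7 degrees Rankine

°R = (°C + 273.15) × 9/5.
Applying the formula gives 507.7 °R.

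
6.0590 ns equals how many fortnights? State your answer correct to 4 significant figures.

1 ns = 8.26720 × 10^-16 fortnight.
Then 6.0590 × 8.26720 × 10^-16 ≈ 5.009 × 10^-15 fortnight.

5.009 × 10^-15 fortnights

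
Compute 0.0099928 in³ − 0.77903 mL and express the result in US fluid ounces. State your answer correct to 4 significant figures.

0.0099928 in³ = 0.005537136 US fl oz and 0.77903 mL = 0.02634214 US fl oz.
0.005537136 − 0.02634214 ≈ -0.02081 US fl oz.

-0.02081 US fl oz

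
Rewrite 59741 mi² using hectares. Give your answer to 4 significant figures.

1.547 × 10^7 ha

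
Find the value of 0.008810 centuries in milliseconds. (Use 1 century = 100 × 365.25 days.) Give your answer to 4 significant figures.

1 century = 3.15576 × 10^12 ms.
Thus 0.008810 × 3.15576 × 10^12 ≈ 2.780 × 10^10 ms.

2.780 × 10^10 milliseconds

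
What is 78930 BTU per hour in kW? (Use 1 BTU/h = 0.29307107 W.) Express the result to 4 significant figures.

23.13 kW

1 BTU per hour = 0.000293071 kilowatts.
78930 × 0.000293071 ≈ 23.13 kW.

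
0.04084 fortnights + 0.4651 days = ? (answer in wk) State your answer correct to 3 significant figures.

0.148 weeks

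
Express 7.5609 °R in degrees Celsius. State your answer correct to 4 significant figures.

-268.9 °C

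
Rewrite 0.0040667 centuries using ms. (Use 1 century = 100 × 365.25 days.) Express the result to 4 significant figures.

1 century = 3.15576 × 10^12 ms.
0.0040667 × 3.15576 × 10^12 ≈ 1.283 × 10^10 ms.

1.283 × 10^10 milliseconds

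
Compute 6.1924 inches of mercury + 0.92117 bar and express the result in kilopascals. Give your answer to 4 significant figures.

6.1924 inHg = 20.9699 kPa and 0.92117 bar = 92.1170 kPa.
20.9699 + 92.1170 ≈ 113.1 kPa.

113.1 kPa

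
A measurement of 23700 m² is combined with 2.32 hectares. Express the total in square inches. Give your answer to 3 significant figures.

7.27e+7 in²

23700 m² = 3.67351e+7 in² and 2.32 ha = 3.59601e+7 in².
3.67351e+7 + 3.59601e+7 ≈ 7.27e+7 in².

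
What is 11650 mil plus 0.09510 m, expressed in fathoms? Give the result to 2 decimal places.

11650 mil = 0.161806 fathom and 0.09510 m = 0.0520013 fathom.
0.161806 + 0.0520013 ≈ 0.21 fathom.

0.21 fathoms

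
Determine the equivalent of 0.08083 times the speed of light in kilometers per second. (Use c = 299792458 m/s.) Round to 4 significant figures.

1 c = 299792 km/s.
So 0.08083 × 299792 ≈ 24230 km/s.

24230 kilometers per second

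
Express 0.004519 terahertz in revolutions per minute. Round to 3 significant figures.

2.71 × 10^11 revolutions per minute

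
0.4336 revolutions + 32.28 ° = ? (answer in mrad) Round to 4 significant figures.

0.4336 rev = 2724.39 mrad and 32.28 ° = 563.392 mrad.
2724.39 + 563.392 ≈ 3288 mrad.

3288 mrad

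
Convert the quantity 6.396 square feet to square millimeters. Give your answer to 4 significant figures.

594200 square millimeters

1 ft² = 92903.0 mm².
Thus 6.396 × 92903.0 ≈ 594200 mm².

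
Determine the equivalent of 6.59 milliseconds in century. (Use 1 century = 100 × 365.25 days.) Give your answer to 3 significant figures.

2.09e-12 century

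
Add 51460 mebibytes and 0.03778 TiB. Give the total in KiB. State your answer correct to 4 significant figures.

9.326 × 10^7 KiB

51460 MiB = 5.26950 × 10^7 KiB and 0.03778 TiB = 4.05660 × 10^7 KiB.
5.26950 × 10^7 + 4.05660 × 10^7 ≈ 9.326 × 10^7 KiB.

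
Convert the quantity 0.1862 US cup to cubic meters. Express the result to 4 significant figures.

4.405e-5 m³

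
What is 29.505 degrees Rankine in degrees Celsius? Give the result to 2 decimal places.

-256.76 °C

°R = (°C + 273.15) × 9/5.
Applying the formula gives -256.76 °C.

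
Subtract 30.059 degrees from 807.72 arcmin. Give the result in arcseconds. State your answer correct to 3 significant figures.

-59700 arcsec

807.72 arcmin = 48463.2 arcsec and 30.059 ° = 108212 arcsec.
48463.2 − 108212 ≈ -59700 arcsec.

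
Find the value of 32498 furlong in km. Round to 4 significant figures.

6538 km

1 furlong = 0.201168 km.
So 32498 × 0.201168 ≈ 6538 km.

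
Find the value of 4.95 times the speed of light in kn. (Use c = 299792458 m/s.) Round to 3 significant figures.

2.88e+9 kn

1 speed of light = 5.82750e+8 knots.
4.95 × 5.82750e+8 ≈ 2.88e+9 kn.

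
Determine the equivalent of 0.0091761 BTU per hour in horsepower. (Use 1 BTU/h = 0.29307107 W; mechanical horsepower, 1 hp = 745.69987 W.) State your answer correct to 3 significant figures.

1 BTU/h = 0.000393015 horsepower.
Thus 0.0091761 × 0.000393015 ≈ 3.61e-6 hp.

3.61e-6 hp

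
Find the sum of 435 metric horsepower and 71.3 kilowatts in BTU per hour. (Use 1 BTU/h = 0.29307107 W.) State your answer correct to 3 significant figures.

435 PS = 1.09169e+6 BTU/h and 71.3 kW = 243286 BTU/h.
1.09169e+6 + 243286 ≈ 1.33e+6 BTU/h.

1.33e+6 BTU per hour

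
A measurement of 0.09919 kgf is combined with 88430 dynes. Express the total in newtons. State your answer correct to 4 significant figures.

1.857 N

0.09919 kgf = 0.972722 N and 88430 dyn = 0.884300 N.
0.972722 + 0.884300 ≈ 1.857 N.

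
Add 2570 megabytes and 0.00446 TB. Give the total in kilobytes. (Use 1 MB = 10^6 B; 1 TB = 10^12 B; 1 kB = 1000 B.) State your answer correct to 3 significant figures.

7.03e+6 kB

2570 MB = 2.57000e+6 kB and 0.00446 TB = 4.46000e+6 kB.
2.57000e+6 + 4.46000e+6 ≈ 7.03e+6 kB.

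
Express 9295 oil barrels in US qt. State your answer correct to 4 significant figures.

1 oil barrel = 168.000 US quarts.
So 9295 × 168.000 ≈ 1.562 × 10^6 US qt.

1.562 × 10^6 US qt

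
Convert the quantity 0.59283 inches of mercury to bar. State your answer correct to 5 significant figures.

1 inch of mercury = 0.0338639 bar.
0.59283 × 0.0338639 ≈ 0.020076 bar.

0.020076 bar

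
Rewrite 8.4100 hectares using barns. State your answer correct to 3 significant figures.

1 ha = 1.00000e+32 barns.
So 8.4100 × 1.00000e+32 ≈ 8.41e+32 barn.

8.41e+32 barn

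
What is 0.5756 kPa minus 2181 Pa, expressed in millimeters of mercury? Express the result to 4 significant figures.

0.5756 kPa = 4.31735 mmHg and 2181 Pa = 16.3588 mmHg.
4.31735 − 16.3588 ≈ -12.04 mmHg.

-12.04 mmHg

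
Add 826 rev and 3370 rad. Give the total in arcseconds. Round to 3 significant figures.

826 rev = 1.07050e+9 arcsec and 3370 rad = 6.95112e+8 arcsec.
1.07050e+9 + 6.95112e+8 ≈ 1.77e+9 arcsec.

1.77e+9 arcsec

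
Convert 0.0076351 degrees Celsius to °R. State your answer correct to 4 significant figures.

491.7 degrees Rankine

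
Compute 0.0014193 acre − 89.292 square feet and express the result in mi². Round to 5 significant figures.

-9.8525 × 10^-7 square miles

0.0014193 acre = 2.21766 × 10^-6 mi² and 89.292 ft² = 3.20291 × 10^-6 mi².
2.21766 × 10^-6 − 3.20291 × 10^-6 ≈ -9.8525 × 10^-7 mi².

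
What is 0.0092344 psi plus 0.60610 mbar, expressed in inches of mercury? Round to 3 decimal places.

0.037 inches of mercury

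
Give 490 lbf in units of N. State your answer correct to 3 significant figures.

1 lbf = 4.44822 newtons.
490 × 4.44822 ≈ 2180 N.

2180 N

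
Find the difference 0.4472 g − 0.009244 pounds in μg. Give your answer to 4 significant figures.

-3.746 × 10^6 μg

0.4472 g = 447200 μg and 0.009244 lb = 4.19301 × 10^6 μg.
447200 − 4.19301 × 10^6 ≈ -3.746 × 10^6 μg.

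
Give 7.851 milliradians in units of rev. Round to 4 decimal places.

1 milliradian = 0.000159155 revolutions.
Thus 7.851 × 0.000159155 ≈ 0.0012 rev.

0.0012 revolutions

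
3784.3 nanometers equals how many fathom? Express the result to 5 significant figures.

1 nm = 5.46807 × 10^-10 fathom.
Then 3784.3 × 5.46807 × 10^-10 ≈ 2.0693 × 10^-6 fathom.

2.0693 × 10^-6 fathoms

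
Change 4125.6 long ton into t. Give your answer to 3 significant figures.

4190 t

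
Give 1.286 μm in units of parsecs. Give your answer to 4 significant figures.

1 μm = 3.24078 × 10^-23 pc.
Then 1.286 × 3.24078 × 10^-23 ≈ 4.168 × 10^-23 pc.

4.168 × 10^-23 pc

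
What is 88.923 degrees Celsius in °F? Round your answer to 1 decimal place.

°C = (°F − 32) × 5/9.
Applying the formula gives 192.1 °F.

192.1 degrees Fahrenheit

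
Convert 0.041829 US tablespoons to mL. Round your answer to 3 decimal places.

0.619 milliliters

1 US tbsp = 14.7868 mL.
Thus 0.041829 × 14.7868 ≈ 0.619 mL.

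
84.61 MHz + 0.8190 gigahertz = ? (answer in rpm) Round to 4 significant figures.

5.422e+10 rpm

84.61 MHz = 5.07660e+9 rpm and 0.8190 GHz = 4.91400e+10 rpm.
5.07660e+9 + 4.91400e+10 ≈ 5.422e+10 rpm.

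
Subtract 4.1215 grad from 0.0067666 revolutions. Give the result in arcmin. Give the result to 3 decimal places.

0.0067666 rev = 146.159 arcmin and 4.1215 grad = 222.561 arcmin.
146.159 − 222.561 ≈ -76.402 arcmin.

-76.402 arcmin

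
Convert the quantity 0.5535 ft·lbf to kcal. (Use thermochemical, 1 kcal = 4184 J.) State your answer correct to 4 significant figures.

0.0001794 kilocalories

1 ft·lbf = 0.000324048 kcal.
Then 0.5535 × 0.000324048 ≈ 0.0001794 kcal.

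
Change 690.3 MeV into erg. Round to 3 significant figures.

0.00111 ergs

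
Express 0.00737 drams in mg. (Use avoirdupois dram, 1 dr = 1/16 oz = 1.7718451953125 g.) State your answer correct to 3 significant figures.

1 dram = 1771.85 milligrams.
0.00737 × 1771.85 ≈ 13.1 mg.

13.1 mg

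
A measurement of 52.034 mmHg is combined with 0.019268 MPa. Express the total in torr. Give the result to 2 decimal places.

52.034 mmHg = 52.0340 torr and 0.019268 MPa = 144.522 torr.
52.0340 + 144.522 ≈ 196.56 torr.

196.56 torr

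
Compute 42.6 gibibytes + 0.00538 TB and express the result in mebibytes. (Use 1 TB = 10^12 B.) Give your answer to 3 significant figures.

48800 mebibytes

42.6 GiB = 43622.4 MiB and 0.00538 TB = 5130.77 MiB.
43622.4 + 5130.77 ≈ 48800 MiB.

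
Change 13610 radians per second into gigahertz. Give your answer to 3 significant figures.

1 rad/s = 1.59155 × 10^-10 GHz.
So 13610 × 1.59155 × 10^-10 ≈ 2.17 × 10^-6 GHz.

2.17 × 10^-6 gigahertz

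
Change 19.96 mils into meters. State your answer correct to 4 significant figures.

0.0005070 m

1 mil = 2.54000 × 10^-5 meters.
19.96 × 2.54000 × 10^-5 ≈ 0.0005070 m.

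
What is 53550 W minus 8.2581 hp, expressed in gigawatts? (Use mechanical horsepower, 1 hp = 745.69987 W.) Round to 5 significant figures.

4.7392e-5 gigawatts

53550 W = 5.35500e-5 GW and 8.2581 hp = 6.15806e-6 GW.
5.35500e-5 − 6.15806e-6 ≈ 4.7392e-5 GW.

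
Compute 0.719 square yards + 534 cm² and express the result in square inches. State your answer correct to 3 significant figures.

1010 square inches

0.719 yd² = 931.824 in² and 534 cm² = 82.7702 in².
931.824 + 82.7702 ≈ 1010 in².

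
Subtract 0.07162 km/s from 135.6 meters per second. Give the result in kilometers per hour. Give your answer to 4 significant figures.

230.3 km/h

135.6 m/s = 488.160 km/h and 0.07162 km/s = 257.832 km/h.
488.160 − 257.832 ≈ 230.3 km/h.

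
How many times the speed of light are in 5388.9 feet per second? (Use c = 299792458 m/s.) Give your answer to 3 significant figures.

5.48 × 10^-6 times the speed of light

1 foot per second = 1.01670 × 10^-9 c.
Thus 5388.9 × 1.01670 × 10^-9 ≈ 5.48 × 10^-6 c.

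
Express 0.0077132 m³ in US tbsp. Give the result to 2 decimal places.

1 m³ = 67628.0 US tbsp.
Then 0.0077132 × 67628.0 ≈ 521.63 US tbsp.

521.63 US tablespoons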